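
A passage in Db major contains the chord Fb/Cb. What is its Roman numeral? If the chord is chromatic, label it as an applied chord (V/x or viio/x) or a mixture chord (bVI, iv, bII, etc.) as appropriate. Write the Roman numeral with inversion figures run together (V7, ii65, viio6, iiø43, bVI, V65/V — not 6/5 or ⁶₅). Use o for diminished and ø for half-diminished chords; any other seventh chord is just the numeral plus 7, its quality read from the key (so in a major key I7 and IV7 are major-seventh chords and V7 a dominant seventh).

The pitches Fb-Ab-Cb form a major triad rooted on Fb.
Fb is the lowered third degree of Db major (diatonic 3 would be F). This is a major triad on the lowered third degree, borrowed from the parallel minor.
With Cb in the bass the chord is in second inversion, so the figured bass is 64.

bIII64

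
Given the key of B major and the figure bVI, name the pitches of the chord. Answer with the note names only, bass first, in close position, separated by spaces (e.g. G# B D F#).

G B D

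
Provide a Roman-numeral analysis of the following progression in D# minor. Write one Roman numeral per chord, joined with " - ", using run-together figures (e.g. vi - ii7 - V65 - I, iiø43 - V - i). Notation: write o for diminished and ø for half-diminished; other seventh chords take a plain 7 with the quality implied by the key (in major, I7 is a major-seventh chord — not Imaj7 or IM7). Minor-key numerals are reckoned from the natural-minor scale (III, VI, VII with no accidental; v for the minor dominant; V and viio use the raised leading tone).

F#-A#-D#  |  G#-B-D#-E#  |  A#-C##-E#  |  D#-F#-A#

i6 - iiø65 - V - i

F#-A#-D#: minor triad on D# = scale degree 1 → i6.
G#-B-D#-E#: root E# is the supertonic; half-diminished seventh chord there is iiø65.
A#-C##-E# has root A#, degree 5 in D# minor, so V.
D#-F#-A# has root D#, degree 1 in D# minor, so i.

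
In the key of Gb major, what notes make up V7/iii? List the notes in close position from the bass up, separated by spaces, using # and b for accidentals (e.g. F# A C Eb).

F A C Eb

V7/iii is a secondary dominant — the dominant seventh of iii. iii in Gb major is Bb, so the applied chord's root is F, a perfect fifth above.
Building a dominant seventh chord on F gives F-A-C-Eb.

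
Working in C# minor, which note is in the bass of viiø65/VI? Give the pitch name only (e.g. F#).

B

The applied chord viiø65/VI is rooted on G#: G#-B-D-F#.
The figure 65 means first inversion — the third is in the bass.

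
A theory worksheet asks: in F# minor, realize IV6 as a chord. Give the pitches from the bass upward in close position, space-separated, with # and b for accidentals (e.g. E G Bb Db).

Scale degree 4 in F# minor is B; here the chord built on it is altered to a major triad. IV6 is the major subdominant, borrowed from the parallel major.
So the chord is B-D#-F#, a major triad.
The figured bass 6 indicates first inversion, placing the third (D#) in the bass: D#-F#-B.

D# F# B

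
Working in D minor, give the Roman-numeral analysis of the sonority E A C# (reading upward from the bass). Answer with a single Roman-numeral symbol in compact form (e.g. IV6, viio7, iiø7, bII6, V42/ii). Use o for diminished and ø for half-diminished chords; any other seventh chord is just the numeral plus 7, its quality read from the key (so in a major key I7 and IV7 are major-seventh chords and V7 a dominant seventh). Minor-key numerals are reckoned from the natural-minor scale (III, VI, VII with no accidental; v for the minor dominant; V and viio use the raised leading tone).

V64

The pitches A-C#-E form a major triad rooted on A.
A is scale degree 5 in D minor, and a major triad on that degree is written V.
With E in the bass the chord is in second inversion, so the figured bass is 64.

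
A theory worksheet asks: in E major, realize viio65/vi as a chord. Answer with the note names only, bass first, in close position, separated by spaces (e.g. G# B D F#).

D# F# A B#

viio65/vi is a secondary leading-tone chord. The target vi is C# in E major; the applied chord is rooted a semitone below, on B#.
Building a fully diminished seventh chord on B# gives B#-D#-F#-A.
With the 65 figure the chord is in first inversion; from the bass D# upward in close position it reads D#-F#-A-B#.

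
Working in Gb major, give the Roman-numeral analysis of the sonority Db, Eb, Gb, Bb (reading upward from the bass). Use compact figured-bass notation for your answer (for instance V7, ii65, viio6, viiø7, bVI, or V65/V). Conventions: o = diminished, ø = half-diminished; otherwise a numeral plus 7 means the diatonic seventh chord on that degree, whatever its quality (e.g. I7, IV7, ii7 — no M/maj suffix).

vi42

Stacked in thirds the chord is Eb-Gb-Bb-Db: a minor seventh chord on Eb.
In Gb major, Eb is the submediant; the diatonic minor seventh chord there is vi7.
With Db in the bass the chord is in third inversion, so the figured bass is 42.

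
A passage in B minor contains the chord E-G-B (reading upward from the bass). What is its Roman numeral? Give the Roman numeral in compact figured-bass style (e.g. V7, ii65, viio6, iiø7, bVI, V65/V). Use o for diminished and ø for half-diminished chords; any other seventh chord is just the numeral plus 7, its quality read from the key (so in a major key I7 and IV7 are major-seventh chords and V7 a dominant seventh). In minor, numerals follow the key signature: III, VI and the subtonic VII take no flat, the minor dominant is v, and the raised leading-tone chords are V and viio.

The pitches E-G-B form a minor triad rooted on E.
In B minor, E is the subdominant; the diatonic minor triad there is iv.

iv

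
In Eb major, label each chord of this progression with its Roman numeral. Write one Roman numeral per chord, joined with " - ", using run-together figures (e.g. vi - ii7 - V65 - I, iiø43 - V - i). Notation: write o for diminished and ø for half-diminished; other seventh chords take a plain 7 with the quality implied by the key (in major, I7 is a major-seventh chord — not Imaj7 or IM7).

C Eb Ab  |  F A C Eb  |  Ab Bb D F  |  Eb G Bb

IV6 - V7/V - V42 - I

C-Eb-Ab has root Ab, degree 4 in Eb major, so IV6.
F-A-C-Eb: chromatic; F is V of V, so V7/V.
Ab-Bb-D-F has root Bb, degree 5 in Eb major, so V42.
Eb-G-Bb: root Eb is the tonic; major triad there is I.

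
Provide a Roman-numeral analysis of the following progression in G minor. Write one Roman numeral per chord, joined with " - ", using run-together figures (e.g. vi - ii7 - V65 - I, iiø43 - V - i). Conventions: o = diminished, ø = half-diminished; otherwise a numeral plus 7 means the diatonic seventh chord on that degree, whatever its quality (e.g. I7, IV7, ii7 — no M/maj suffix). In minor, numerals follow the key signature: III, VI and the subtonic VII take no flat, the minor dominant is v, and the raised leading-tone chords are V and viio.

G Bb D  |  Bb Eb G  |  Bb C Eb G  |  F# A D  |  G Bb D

G-Bb-D: minor triad on G = scale degree 1 → i.
Bb-Eb-G: root Eb is the submediant; major triad there is VI64.
Bb-C-Eb-G has root C, degree 4 in G minor, so iv42.
F#-A-D: major triad on D = scale degree 5 → V6.
G-Bb-D: root G is the tonic; minor triad there is i.

i - VI64 - iv42 - V6 - i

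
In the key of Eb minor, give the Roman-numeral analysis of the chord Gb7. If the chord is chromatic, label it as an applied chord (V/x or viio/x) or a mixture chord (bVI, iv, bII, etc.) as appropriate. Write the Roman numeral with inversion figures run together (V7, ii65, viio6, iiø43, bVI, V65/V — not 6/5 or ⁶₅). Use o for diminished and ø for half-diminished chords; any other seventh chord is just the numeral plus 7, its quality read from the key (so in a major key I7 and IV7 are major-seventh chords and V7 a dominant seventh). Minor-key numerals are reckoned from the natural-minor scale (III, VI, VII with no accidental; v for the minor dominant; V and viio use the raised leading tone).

Stacked in thirds the chord is Gb-Bb-Db-Fb: a dominant seventh chord on Gb.
Gb is not a diatonic chord root with this quality in Eb minor, but it lies a perfect fifth above Cb (VI), so the chord functions as an applied dominant of VI.

V7/VI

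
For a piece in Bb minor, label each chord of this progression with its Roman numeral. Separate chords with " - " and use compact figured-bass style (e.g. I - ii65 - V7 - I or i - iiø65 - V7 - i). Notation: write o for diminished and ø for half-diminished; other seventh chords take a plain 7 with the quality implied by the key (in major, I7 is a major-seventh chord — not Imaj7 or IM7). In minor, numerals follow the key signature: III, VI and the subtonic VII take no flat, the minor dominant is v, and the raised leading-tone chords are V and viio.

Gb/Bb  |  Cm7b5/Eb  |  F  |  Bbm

VI6 - iiø65 - V - i

Gb/Bb has root Gb, degree 6 in Bb minor, so VI6.
Cm7b5/Eb: half-diminished seventh chord on C = scale degree 2 → iiø65.
F has root F, degree 5 in Bb minor, so V.
Bbm has root Bb, degree 1 in Bb minor, so i.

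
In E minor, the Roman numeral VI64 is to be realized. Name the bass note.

G

VI in E minor has root C; the chord is C-E-G.
The figure 64 means second inversion — the fifth is in the bass.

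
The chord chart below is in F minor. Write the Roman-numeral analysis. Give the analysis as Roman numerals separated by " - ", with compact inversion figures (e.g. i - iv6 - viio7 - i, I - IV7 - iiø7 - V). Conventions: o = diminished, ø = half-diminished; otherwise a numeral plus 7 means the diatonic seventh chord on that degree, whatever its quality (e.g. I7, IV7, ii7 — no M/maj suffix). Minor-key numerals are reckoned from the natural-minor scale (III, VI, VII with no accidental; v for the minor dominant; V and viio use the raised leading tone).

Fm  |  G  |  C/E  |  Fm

Fm: root F is the tonic; minor triad there is i.
G: a major triad on G, the applied dominant of V → V/V.
C/E has root C, degree 5 in F minor, so V6.
Fm: root F is the tonic; minor triad there is i.

i - V/V - V6 - i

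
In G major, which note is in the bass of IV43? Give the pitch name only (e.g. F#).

G

IV in G major has root C; the chord is C-E-G-B.
The figure 43 means second inversion — the fifth is in the bass.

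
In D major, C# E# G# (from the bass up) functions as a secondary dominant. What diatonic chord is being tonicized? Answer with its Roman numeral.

iii

The chord is a major triad on C#.
A dominant resolves down a perfect fifth: C# → F#. In D major, F# is scale degree 3, i.e. iii.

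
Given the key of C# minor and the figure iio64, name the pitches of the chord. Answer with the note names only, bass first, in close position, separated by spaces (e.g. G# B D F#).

In C# minor, the second degree is D#, and the diatonic chord built there is a diminished triad.
Stacking thirds from D# gives D#-F#-A.
With the 64 figure the chord is in second inversion; from the bass A upward in close position it reads A-D#-F#.

A D# F#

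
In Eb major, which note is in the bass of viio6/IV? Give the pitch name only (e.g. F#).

Bb

The applied chord viio6/IV is rooted on G: G-Bb-Db.
The figure 6 means first inversion — the third is in the bass.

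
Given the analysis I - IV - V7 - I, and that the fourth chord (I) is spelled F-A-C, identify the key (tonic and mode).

F major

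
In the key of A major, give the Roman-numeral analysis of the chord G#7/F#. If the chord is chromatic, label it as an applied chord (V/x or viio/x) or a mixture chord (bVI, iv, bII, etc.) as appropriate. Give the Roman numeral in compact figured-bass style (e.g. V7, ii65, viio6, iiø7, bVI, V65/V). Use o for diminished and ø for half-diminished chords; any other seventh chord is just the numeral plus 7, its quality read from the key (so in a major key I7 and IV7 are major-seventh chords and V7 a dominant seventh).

V42/iii

The pitches G#-B#-D#-F# form a dominant seventh chord rooted on G#.
G# is not a diatonic chord root with this quality in A major, but it lies a perfect fifth above C# (iii), so the chord functions as an applied dominant of iii.
With F# in the bass the chord is in third inversion, so the figured bass is 42.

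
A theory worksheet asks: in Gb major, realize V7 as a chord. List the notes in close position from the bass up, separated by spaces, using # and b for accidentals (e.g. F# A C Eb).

In Gb major, the dominant is Db, and the diatonic chord built there is a dominant seventh chord.
Stacking thirds from Db gives Db-F-Ab-Cb.

Db F Ab Cb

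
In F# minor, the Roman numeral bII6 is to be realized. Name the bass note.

B

bII in F# minor has root G; the chord is G-B-D.
The figure 6 means first inversion — the third is in the bass.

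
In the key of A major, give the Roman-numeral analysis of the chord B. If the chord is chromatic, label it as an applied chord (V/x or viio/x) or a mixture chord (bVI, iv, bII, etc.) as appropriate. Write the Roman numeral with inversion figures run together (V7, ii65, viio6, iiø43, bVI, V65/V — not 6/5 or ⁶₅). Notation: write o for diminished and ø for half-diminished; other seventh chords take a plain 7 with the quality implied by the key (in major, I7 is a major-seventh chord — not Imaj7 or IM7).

V/V

Stacked in thirds the chord is B-D#-F#: a major triad on B.
B is not a diatonic chord root with this quality in A major, but it lies a perfect fifth above E (V), so the chord functions as an applied dominant of V.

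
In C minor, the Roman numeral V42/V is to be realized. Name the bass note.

C

The applied chord V42/V is rooted on D: D-F#-A-C.
The figure 42 means third inversion — the seventh is in the bass.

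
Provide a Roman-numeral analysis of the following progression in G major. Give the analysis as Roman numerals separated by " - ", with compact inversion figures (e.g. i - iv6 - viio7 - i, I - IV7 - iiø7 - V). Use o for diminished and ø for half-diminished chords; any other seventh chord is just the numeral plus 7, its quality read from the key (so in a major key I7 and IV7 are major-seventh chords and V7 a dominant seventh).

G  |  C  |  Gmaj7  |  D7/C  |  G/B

I - IV - I7 - V42 - I6

G: root G is the tonic; major triad there is I.
C has root C, degree 4 in G major, so IV.
Gmaj7: root G is the tonic; major seventh chord there is I7.
D7/C: root D is the dominant; dominant seventh chord there is V42.
G/B: root G is the tonic; major triad there is I6.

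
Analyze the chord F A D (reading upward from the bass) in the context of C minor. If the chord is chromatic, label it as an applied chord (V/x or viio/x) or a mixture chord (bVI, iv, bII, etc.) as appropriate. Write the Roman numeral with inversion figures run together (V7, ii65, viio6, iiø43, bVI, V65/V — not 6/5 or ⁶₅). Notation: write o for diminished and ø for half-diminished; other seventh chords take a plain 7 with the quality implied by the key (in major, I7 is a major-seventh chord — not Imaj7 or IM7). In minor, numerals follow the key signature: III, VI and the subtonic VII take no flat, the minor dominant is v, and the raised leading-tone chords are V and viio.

The pitches D-F-A form a minor triad rooted on D.
D is the second degree of C minor. This is the minor supertonic, borrowed from the parallel major (the Dorian ii).
With F in the bass the chord is in first inversion, so the figured bass is 6.

ii6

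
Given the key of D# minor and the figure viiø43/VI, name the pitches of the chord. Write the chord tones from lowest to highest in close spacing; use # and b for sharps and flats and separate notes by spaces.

E G# A# C#

viiø43/VI is a secondary leading-tone chord. The target VI is B in D# minor; the applied chord is rooted a semitone below, on A#.
Building a half-diminished seventh chord on A# gives A#-C#-E-G#.
With the 43 figure the chord is in second inversion; from the bass E upward in close position it reads E-G#-A#-C#.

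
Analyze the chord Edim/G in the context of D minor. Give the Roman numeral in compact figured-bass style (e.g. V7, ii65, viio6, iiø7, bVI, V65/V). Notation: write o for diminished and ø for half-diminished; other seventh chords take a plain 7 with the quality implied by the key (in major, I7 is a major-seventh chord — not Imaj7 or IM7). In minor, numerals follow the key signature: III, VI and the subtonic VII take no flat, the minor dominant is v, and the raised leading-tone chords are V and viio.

The pitches E-G-Bb form a diminished triad rooted on E.
In D minor, E is the supertonic; the diatonic diminished triad there is iio.
With G in the bass the chord is in first inversion, so the figured bass is 6.

iio6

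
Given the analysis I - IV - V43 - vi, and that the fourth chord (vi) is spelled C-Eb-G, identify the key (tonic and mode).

The chord Cm is a minor triad rooted on C; its label is vi.
vi on C implies C is the submediant; that puts the tonic at Eb, and the lowercase numeral fits major mode.

Eb major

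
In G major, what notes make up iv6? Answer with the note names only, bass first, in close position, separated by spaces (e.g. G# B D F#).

Eb G C

Scale degree 4 in G major is C; here the chord built on it is altered to a minor triad. iv6 is the minor subdominant, borrowed from the parallel minor.
So the chord is C-Eb-G.
With the 6 figure the chord is in first inversion; from the bass Eb upward in close position it reads Eb-G-C.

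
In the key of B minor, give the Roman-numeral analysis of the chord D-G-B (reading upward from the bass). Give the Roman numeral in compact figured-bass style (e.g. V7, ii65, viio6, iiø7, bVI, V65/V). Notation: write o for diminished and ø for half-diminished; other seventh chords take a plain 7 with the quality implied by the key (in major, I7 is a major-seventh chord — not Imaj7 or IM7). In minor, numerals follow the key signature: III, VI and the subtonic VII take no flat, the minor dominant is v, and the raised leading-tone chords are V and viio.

VI64

Stacked in thirds the chord is G-B-D: a major triad on G.
G is scale degree 6 in B minor, and a major triad on that degree is written VI.
With D in the bass the chord is in second inversion, so the figured bass is 64.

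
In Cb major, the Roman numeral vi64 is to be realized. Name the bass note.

vi in Cb major has root Ab; the chord is Ab-Cb-Eb.
The figure 64 means second inversion — the fifth is in the bass.

Eb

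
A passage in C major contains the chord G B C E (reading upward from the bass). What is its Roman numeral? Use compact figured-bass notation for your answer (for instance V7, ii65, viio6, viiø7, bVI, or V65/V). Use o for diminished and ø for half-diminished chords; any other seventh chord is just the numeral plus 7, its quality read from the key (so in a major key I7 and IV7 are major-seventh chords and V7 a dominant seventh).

The pitches C-E-G-B form a major seventh chord rooted on C.
C is scale degree 1 in C major, and a major seventh chord on that degree is written I7.
With G in the bass the chord is in second inversion, so the figured bass is 43.

I43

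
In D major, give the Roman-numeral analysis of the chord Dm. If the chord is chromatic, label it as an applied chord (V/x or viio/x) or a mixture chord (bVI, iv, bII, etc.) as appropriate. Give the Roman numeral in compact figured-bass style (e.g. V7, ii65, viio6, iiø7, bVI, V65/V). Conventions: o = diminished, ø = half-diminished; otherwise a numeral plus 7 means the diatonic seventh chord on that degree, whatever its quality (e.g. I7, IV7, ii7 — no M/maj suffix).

The pitches D-F-A form a minor triad rooted on D.
D is the first degree of D major. This is the minor tonic, borrowed from the parallel minor.

i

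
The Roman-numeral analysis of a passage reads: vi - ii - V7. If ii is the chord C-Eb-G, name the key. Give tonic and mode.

Bb major

The chord Cm is a minor triad rooted on C; its label is ii.
ii on C implies C is the supertonic; that puts the tonic at Bb, and the lowercase numeral fits major mode.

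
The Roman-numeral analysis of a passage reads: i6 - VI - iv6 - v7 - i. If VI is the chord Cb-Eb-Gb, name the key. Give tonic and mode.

Eb minor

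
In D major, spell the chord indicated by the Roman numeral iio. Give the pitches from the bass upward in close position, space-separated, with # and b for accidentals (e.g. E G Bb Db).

E G Bb

iio is the diminished supertonic triad, borrowed from the parallel minor. In D major that root is E.
So the chord is E-G-Bb, a diminished triad.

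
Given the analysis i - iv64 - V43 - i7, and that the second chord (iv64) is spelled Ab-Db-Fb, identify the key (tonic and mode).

The anchor chord is a minor triad on Db, labeled iv64.
If Db is scale degree 4 and the mode makes that degree carry a minor triad, the tonic is Ab and the mode is minor.

Ab minor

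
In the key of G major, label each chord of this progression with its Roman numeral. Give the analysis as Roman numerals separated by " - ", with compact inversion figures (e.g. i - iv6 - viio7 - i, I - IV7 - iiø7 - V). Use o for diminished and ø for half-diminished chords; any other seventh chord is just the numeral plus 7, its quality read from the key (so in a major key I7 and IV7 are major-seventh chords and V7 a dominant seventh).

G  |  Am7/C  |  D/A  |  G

G: root G is the tonic; major triad there is I.
Am7/C: root A is the supertonic; minor seventh chord there is ii65.
D/A has root D, degree 5 in G major, so V64.
G: major triad on G = scale degree 1 → I.

I - ii65 - V64 - I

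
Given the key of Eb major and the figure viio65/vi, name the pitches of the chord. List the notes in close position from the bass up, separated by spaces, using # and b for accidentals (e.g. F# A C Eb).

The slash marks an applied leading-tone chord: viio of vi. In Eb major, vi is C, so the leading tone to it is B, a half step below.
Building a fully diminished seventh chord on B gives B-D-F-Ab.
The figured bass 65 indicates first inversion, placing the third (D) in the bass: D-F-Ab-B.

D F Ab B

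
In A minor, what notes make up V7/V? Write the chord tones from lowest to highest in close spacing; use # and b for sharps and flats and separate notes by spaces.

B D# F# A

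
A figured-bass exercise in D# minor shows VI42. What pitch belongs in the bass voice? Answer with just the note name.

A#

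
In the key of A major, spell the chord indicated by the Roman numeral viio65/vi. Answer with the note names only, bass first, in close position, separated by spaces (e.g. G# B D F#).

viio65/vi is a secondary leading-tone chord. The target vi is F# in A major; the applied chord is rooted a semitone below, on E#.
Building a fully diminished seventh chord on E# gives E#-G#-B-D.
The figured bass 65 indicates first inversion, placing the third (G#) in the bass: G#-B-D-E#.

G# B D E#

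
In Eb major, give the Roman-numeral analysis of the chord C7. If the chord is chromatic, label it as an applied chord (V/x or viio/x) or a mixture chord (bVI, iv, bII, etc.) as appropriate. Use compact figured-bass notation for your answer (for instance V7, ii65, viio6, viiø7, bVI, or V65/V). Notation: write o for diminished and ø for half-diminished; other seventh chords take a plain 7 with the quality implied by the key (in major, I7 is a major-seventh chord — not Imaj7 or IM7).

The pitches C-E-G-Bb form a dominant seventh chord rooted on C.
C is not a diatonic chord root with this quality in Eb major, but it lies a perfect fifth above F (ii), so the chord functions as an applied dominant of ii.

V7/ii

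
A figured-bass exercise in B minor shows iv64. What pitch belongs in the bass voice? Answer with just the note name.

B

iv in B minor has root E; the chord is E-G-B.
The figure 64 means second inversion — the fifth is in the bass.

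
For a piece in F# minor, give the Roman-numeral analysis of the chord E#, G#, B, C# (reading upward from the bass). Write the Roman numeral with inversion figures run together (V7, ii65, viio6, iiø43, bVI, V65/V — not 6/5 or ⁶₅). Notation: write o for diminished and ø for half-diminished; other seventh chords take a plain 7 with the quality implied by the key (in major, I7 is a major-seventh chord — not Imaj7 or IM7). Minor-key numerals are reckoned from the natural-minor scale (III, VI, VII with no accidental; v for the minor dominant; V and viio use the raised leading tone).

Stacked in thirds the chord is C#-E#-G#-B: a dominant seventh chord on C#.
C# is scale degree 5 in F# minor, and a dominant seventh chord on that degree is written V7.
With E# in the bass the chord is in first inversion, so the figured bass is 65.

V65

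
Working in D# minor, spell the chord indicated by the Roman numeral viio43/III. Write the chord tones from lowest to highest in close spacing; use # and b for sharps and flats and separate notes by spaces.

B D E# G#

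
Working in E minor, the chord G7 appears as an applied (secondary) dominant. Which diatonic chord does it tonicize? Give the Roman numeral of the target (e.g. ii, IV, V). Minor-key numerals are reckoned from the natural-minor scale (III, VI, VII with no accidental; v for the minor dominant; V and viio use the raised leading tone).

VI

The chord is a dominant seventh chord on G.
A dominant resolves down a perfect fifth: G → C. In E minor, C is scale degree 6, i.e. VI.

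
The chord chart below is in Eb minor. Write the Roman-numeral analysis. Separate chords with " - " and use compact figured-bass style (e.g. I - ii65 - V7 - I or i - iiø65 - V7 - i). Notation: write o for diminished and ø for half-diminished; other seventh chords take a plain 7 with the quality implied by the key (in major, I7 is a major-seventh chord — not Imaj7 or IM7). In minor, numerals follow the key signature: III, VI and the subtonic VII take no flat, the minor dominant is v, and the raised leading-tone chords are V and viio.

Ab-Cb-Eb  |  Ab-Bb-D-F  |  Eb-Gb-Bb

Ab-Cb-Eb: minor triad on Ab = scale degree 4 → iv.
Ab-Bb-D-F: root Bb is the dominant; dominant seventh chord there is V42.
Eb-Gb-Bb: minor triad on Eb = scale degree 1 → i.

iv - V42 - i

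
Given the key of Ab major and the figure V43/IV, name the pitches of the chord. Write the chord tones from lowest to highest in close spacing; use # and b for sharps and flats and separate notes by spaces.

Eb Gb Ab C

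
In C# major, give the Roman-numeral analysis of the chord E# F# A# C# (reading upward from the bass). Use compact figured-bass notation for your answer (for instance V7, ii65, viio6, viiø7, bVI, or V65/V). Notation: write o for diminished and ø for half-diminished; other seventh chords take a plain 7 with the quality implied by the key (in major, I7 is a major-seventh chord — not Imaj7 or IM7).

Stacked in thirds the chord is F#-A#-C#-E#: a major seventh chord on F#.
F# is scale degree 4 in C# major, and a major seventh chord on that degree is written IV7.
With E# in the bass the chord is in third inversion, so the figured bass is 42.

IV42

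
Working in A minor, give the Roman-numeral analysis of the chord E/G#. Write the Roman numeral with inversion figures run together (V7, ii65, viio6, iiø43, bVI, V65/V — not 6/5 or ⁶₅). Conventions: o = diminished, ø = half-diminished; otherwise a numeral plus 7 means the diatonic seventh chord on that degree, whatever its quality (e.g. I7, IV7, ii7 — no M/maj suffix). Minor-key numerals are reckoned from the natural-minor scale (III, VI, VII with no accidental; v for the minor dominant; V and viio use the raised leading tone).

V6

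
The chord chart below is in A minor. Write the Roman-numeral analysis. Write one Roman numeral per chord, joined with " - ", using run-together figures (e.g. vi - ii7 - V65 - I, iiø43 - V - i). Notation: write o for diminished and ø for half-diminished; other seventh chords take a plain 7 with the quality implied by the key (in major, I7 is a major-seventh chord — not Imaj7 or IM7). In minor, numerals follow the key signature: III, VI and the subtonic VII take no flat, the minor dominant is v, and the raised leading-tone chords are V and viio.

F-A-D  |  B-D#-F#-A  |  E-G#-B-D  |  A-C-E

iv6 - V7/V - V7 - i

F-A-D has root D, degree 4 in A minor, so iv6.
B-D#-F#-A: chromatic; B is V of V, so V7/V.
E-G#-B-D: dominant seventh chord on E = scale degree 5 → V7.
A-C-E: minor triad on A = scale degree 1 → i.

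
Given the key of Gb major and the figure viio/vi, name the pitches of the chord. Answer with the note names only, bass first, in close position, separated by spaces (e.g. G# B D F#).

D F Ab

viio/vi is a secondary leading-tone chord. The target vi is Eb in Gb major; the applied chord is rooted a semitone below, on D.
Building a diminished triad on D gives D-F-Ab.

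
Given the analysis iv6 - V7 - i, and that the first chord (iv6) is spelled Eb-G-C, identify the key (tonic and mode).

G minor

iv6 is given as Eb-G-C — a minor triad with root C.
If C is scale degree 4 and the mode makes that degree carry a minor triad, the tonic is G and the mode is minor.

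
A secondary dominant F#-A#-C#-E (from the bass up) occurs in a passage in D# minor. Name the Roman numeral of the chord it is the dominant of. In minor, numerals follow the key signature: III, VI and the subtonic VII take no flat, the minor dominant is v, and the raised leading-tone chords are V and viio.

The chord is a dominant seventh chord on F#.
A dominant resolves down a perfect fifth: F# → B. In D# minor, B is scale degree 6, i.e. VI.

VI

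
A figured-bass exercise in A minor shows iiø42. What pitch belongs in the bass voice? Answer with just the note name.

A

iiø in A minor has root B; the chord is B-D-F-A.
The figure 42 means third inversion — the seventh is in the bass.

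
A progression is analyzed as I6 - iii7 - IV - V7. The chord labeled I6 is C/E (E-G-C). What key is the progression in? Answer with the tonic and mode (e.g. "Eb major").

C major

The chord C/E is a major triad rooted on C; its label is I6.
If C is scale degree 1 and the mode makes that degree carry a major triad, the tonic is C and the mode is major.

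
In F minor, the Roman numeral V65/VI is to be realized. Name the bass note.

The applied chord V65/VI is rooted on Ab: Ab-C-Eb-Gb.
The figure 65 means first inversion — the third is in the bass.

C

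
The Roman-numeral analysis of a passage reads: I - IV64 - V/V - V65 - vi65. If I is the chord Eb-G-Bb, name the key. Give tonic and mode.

Eb major

The chord Eb is a major triad rooted on Eb; its label is I.
If Eb is scale degree 1 and the mode makes that degree carry a major triad, the tonic is Eb and the mode is major.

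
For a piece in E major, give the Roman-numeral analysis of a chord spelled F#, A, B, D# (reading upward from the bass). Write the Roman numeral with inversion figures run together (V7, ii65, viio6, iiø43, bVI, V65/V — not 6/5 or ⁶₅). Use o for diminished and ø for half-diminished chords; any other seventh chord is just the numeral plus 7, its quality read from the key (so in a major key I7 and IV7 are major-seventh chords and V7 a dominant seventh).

The pitches B-D#-F#-A form a dominant seventh chord rooted on B.
In E major, B is the dominant; the diatonic dominant seventh chord there is V7.
With F# in the bass the chord is in second inversion, so the figured bass is 43.

V43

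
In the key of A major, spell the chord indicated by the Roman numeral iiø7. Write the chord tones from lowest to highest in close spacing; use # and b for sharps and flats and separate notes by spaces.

Scale degree 2 in A major is B; here the chord built on it is altered to a half-diminished seventh chord. iiø7 is the half-diminished supertonic seventh, borrowed from the parallel minor.
So the chord is B-D-F-A, a half-diminished seventh chord.

B D F A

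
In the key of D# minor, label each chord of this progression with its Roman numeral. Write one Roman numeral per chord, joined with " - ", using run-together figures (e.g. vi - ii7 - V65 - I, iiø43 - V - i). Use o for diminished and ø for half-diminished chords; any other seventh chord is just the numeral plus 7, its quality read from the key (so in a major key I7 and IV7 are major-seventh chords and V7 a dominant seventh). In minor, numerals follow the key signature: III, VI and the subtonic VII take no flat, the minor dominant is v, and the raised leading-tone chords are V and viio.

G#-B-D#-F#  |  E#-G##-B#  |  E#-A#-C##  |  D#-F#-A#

G#-B-D#-F#: root G# is the subdominant; minor seventh chord there is iv7.
E#-G##-B#: a major triad on E#, the applied dominant of V → V/V.
E#-A#-C##: major triad on A# = scale degree 5 → V64.
D#-F#-A#: minor triad on D# = scale degree 1 → i.

iv7 - V/V - V64 - i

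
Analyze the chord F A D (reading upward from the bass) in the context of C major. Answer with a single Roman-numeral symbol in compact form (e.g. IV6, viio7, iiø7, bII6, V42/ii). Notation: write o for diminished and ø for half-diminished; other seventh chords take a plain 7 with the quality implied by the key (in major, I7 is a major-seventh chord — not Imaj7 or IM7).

ii6

Stacked in thirds the chord is D-F-A: a minor triad on D.
D is scale degree 2 in C major, and a minor triad on that degree is written ii.
With F in the bass the chord is in first inversion, so the figured bass is 6.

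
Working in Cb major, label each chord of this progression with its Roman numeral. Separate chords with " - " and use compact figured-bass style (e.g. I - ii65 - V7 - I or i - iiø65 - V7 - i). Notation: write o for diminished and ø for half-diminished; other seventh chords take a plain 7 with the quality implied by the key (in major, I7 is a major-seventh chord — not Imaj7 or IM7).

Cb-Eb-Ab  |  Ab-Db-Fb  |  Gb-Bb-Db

Cb-Eb-Ab: root Ab is the submediant; minor triad there is vi6.
Ab-Db-Fb has root Db, degree 2 in Cb major, so ii64.
Gb-Bb-Db has root Gb, degree 5 in Cb major, so V.

vi6 - ii64 - V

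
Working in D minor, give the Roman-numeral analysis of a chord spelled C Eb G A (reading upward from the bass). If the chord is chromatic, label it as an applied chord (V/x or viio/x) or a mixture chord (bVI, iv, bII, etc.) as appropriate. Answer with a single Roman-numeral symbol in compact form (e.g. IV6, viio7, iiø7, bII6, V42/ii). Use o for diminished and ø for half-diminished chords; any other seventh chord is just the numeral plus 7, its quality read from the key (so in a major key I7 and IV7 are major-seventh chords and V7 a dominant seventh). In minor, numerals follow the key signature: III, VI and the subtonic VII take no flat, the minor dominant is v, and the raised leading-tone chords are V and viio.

The pitches A-C-Eb-G form a half-diminished seventh chord rooted on A.
A sits a half step below Bb (VI in D minor); a diminished chord there is the applied leading-tone chord of VI.
With C in the bass the chord is in first inversion, so the figured bass is 65.

viiø65/VI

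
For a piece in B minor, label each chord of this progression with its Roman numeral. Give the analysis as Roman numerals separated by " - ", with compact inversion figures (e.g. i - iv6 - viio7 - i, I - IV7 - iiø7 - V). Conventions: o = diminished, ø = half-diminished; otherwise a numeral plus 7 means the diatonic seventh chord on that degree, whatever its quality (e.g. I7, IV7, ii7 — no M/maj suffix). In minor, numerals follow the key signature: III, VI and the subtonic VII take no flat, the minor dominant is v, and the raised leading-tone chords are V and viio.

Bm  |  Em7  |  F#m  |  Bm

Bm has root B, degree 1 in B minor, so i.
Em7: minor seventh chord on E = scale degree 4 → iv7.
F#m has root F#, degree 5 in B minor, so v.
Bm: root B is the tonic; minor triad there is i.

i - iv7 - v - i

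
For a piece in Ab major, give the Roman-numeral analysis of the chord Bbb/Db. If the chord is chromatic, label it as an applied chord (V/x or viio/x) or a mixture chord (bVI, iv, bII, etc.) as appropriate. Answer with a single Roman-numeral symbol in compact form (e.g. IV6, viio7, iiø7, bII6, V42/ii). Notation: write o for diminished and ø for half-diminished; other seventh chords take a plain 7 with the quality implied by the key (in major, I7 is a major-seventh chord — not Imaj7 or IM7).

bII6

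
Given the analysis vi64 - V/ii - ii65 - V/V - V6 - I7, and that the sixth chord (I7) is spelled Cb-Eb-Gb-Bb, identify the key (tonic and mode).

The anchor chord is a major seventh chord on Cb, labeled I7.
If Cb is scale degree 1 and the mode makes that degree carry a major seventh chord, the tonic is Cb and the mode is major.

Cb major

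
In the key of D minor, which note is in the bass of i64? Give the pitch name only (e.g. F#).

i in D minor has root D; the chord is D-F-A.
The figure 64 means second inversion — the fifth is in the bass.

A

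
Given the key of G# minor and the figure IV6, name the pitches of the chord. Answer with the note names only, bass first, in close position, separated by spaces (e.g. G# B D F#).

E# G# C#

IV6 is the major subdominant, borrowed from the parallel major. In G# minor that root is C#.
So the chord is C#-E#-G#.
The figured bass 6 indicates first inversion, placing the third (E#) in the bass: E#-G#-C#.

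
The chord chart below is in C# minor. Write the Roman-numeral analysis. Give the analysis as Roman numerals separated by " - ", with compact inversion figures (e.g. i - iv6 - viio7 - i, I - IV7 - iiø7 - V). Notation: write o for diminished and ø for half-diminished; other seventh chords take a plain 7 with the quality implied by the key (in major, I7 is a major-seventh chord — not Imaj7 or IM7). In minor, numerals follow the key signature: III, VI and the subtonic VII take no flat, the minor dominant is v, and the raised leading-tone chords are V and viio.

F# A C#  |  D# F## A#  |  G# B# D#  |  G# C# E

F#-A-C# has root F#, degree 4 in C# minor, so iv.
D#-F##-A# is the secondary dominant of V (major triad on D#): V/V.
G#-B#-D# has root G#, degree 5 in C# minor, so V.
G#-C#-E: minor triad on C# = scale degree 1 → i64.

iv - V/V - V - i64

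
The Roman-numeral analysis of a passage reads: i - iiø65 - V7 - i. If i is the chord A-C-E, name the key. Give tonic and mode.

The anchor chord is a minor triad on A, labeled i.
If A is scale degree 1 and the mode makes that degree carry a minor triad, the tonic is A and the mode is minor.

A minor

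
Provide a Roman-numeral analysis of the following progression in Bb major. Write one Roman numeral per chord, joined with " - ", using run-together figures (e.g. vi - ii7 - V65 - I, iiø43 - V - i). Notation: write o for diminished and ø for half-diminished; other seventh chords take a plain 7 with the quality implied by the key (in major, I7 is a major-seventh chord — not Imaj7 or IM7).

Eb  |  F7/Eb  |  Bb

IV - V42 - I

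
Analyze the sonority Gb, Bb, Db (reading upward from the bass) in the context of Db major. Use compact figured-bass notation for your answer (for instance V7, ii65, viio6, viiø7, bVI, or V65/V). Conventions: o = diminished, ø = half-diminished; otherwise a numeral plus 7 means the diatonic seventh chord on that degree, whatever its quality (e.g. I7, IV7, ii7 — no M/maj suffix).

IV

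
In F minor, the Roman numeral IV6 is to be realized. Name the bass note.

D

IV in F minor has root Bb; the chord is Bb-D-F.
The figure 6 means first inversion — the third is in the bass.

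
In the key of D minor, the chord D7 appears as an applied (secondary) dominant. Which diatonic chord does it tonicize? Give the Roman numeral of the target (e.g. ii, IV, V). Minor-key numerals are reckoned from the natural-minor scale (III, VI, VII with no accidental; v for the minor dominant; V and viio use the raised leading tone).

The chord is a dominant seventh chord on D.
A dominant resolves down a perfect fifth: D → G. In D minor, G is scale degree 4, i.e. iv.

iv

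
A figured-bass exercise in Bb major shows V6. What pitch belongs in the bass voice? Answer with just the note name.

V in Bb major has root F; the chord is F-A-C.
The figure 6 means first inversion — the third is in the bass.

A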